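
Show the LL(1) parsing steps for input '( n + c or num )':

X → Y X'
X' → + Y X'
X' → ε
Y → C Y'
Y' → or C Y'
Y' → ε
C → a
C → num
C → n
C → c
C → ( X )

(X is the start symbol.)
Stack is shown with the top on the left.

Stack                 Input               Action
------------------------------------------------
X $                   ( n + c or num ) $  output X → Y X'
Y X' $                ( n + c or num ) $  output Y → C Y'
C Y' X' $             ( n + c or num ) $  output C → ( X )
( X ) Y' X' $         ( n + c or num ) $  match '('
X ) Y' X' $           n + c or num ) $    output X → Y X'
Y X' ) Y' X' $        n + c or num ) $    output Y → C Y'
C Y' X' ) Y' X' $     n + c or num ) $    output C → n
n Y' X' ) Y' X' $     n + c or num ) $    match 'n'
Y' X' ) Y' X' $       + c or num ) $      output Y' → ε
X' ) Y' X' $          + c or num ) $      output X' → + Y X'
+ Y X' ) Y' X' $      + c or num ) $      match '+'
Y X' ) Y' X' $        c or num ) $        output Y → C Y'
C Y' X' ) Y' X' $     c or num ) $        output C → c
c Y' X' ) Y' X' $     c or num ) $        match 'c'
Y' X' ) Y' X' $       or num ) $          output Y' → or C Y'
or C Y' X' ) Y' X' $  or num ) $          match 'or'
C Y' X' ) Y' X' $     num ) $             output C → num
num Y' X' ) Y' X' $   num ) $             match 'num'
Y' X' ) Y' X' $       ) $                 output Y' → ε
X' ) Y' X' $          ) $                 output X' → ε
) Y' X' $             ) $                 match ')'
Y' X' $               $                   output Y' → ε
X' $                  $                   output X' → ε
$                     $                   accept

The string is accepted.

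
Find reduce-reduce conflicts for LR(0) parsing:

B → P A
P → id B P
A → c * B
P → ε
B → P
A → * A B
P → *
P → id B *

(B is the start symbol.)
Yes — I6: [P → * .] vs [P → id B * .]

Augment with B' → B and build the canonical LR(0) collection (I0 = CLOSURE({[B' → . B]}), then GOTO on every symbol after a dot until no new states appear). It has 15 states:
  I0: { [B → . P A], [B → . P], [B' → . B], [P → . *], [P → . id B *], [P → . id B P], [P → .] }  — shift, reduce
  I1: { [P → * .] }  — reduce
  I2: { [B' → B .] }  — accept
  I3: { [A → . * A B], [A → . c * B], [B → P . A], [B → P .] }  — shift, reduce
  I4: { [B → . P A], [B → . P], [P → . *], [P → . id B *], [P → . id B P], [P → .], [P → id . B *], [P → id . B P] }  — shift, reduce
  I5: { [P → . *], [P → . id B *], [P → . id B P], [P → .], [P → id B . *], [P → id B . P] }  — shift, reduce
  I6: { [P → * .], [P → id B * .] }  — 2 reduces
  I7: { [P → id B P .] }  — reduce
  I8: { [A → * . A B], [A → . * A B], [A → . c * B] }  — shift
  I9: { [B → P A .] }  — reduce
  I10: { [A → c . * B] }  — shift
  I11: { [A → c * . B], [B → . P A], [B → . P], [P → . *], [P → . id B *], [P → . id B P], [P → .] }  — shift, reduce
  I12: { [A → c * B .] }  — reduce
  I13: { [A → * A . B], [B → . P A], [B → . P], [P → . *], [P → . id B *], [P → . id B P], [P → .] }  — shift, reduce
  I14: { [A → * A B .] }  — reduce

I6 contains complete items [P → * .], [P → id B * .] — reduce-reduce conflict.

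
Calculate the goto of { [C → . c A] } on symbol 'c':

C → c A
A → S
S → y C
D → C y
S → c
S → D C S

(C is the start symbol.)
GOTO(I, 'c') = CLOSURE({ [A → αX.β] : [A → α.Xβ] ∈ I, X = 'c' })

Items with dot before 'c', with the dot advanced:
  [C → . c A] → [C → c . A]
Closure of the advanced items:
  [C → c . A] has the dot before A: add [A → . S]
  [A → . S] has the dot before S: add [S → . y C], [S → . c], [S → . D C S]
  [S → . D C S] has the dot before D: add [D → . C y]
  [D → . C y] has the dot before C: add [C → . c A]

GOTO = { [A → . S], [C → . c A], [C → c . A], [D → . C y], [S → . D C S], [S → . c], [S → . y C] }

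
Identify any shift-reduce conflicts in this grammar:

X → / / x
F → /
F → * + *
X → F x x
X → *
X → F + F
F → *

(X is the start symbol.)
Yes — I1: [F → * .] vs [F → * . + *]; I2: [F → / .] vs [X → / . / x]; I8: [F → * .] vs [F → * . + *]

Augment with X' → X and build the canonical LR(0) collection (I0 = CLOSURE({[X' → . X]}), then GOTO on every symbol after a dot until no new states appear). It has 15 states:
  I0: { [F → . * + *], [F → . *], [F → . /], [X → . *], [X → . / / x], [X → . F + F], [X → . F x x], [X' → . X] }  — shift
  I1: { [F → * . + *], [F → * .], [X → * .] }  — shift, 2 reduces
  I2: { [F → / .], [X → / . / x] }  — shift, reduce
  I3: { [X → F . + F], [X → F . x x] }  — shift
  I4: { [X' → X .] }  — accept
  I5: { [F → . * + *], [F → . *], [F → . /], [X → F + . F] }  — shift
  I6: { [X → F x . x] }  — shift
  I7: { [X → F x x .] }  — reduce
  I8: { [F → * . + *], [F → * .] }  — shift, reduce
  I9: { [F → / .] }  — reduce
  I10: { [X → F + F .] }  — reduce
  I11: { [F → * + . *] }  — shift
  I12: { [F → * + * .] }  — reduce
  I13: { [X → / / . x] }  — shift
  I14: { [X → / / x .] }  — reduce

I1 contains reduce items [F → * .], [X → * .] and shift item [F → * . + *] — shift-reduce conflict.
I2 contains reduce item [F → / .] and shift item [X → / . / x] — shift-reduce conflict.
I8 contains reduce item [F → * .] and shift item [F → * . + *] — shift-reduce conflict.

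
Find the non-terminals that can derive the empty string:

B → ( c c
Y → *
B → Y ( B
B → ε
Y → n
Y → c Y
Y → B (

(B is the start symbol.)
ε-productions: B → ε
So B is immediately nullable.
No further non-terminal can be added: every production for the remaining non-terminals contains a terminal or a non-nullable non-terminal.
Nullable = { 'B' }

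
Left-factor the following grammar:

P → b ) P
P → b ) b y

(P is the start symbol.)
P → b ) P'
P' → P
P' → b y

Left-factoring transforms A → αβ₁ | αβ₂ into A → αA' and A' → β₁ | β₂
(α is the longest common prefix among the alternatives). Repeat until
no nonterminal has two alternatives with a common prefix.

Round 1: P has alternatives sharing prefix 'b )'. Introduce P': P → b ) P'
  Add: P' → P
  Add: P' → b y

No remaining common prefixes — done.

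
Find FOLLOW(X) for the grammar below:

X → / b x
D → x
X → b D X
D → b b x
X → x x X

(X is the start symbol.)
To compute FOLLOW(X), find every occurrence of X on a right-hand side N → α X β: add FIRST(β) \ {ε}, and if β is empty or nullable also add FOLLOW(N). Iterate to a fixed point.

X is the start symbol, so $ ∈ FOLLOW(X).
In X → b D X: X is at the end; this adds FOLLOW(X) to itself — nothing new
In X → x x X: X is at the end; this adds FOLLOW(X) to itself — nothing new

Taking the union: FOLLOW(X) = { $ }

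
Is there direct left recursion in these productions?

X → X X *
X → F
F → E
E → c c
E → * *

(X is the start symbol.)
X → X X *: LEFT RECURSIVE (starts with X)
X → F: starts with F
F → E: starts with E
E → c c: starts with c
E → * *: starts with '*'

The grammar has direct left recursion on: X.

Answer: Yes, X is left-recursive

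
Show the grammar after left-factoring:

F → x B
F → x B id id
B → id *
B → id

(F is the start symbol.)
Left-factoring transforms A → αβ₁ | αβ₂ into A → αA' and A' → β₁ | β₂
(α is the longest common prefix among the alternatives). Repeat until
no nonterminal has two alternatives with a common prefix.

Round 1: F has alternatives sharing prefix 'x B'. Introduce F': F → x B F'
  Add: F' → ε
  Add: F' → id id

Round 2: B has alternatives sharing prefix 'id'. Introduce B': B → id B'
  Add: B' → *
  Add: B' → ε

No remaining common prefixes — done.

Resulting grammar:
F → x B F'
F' → ε
F' → id id
B → id B'
B' → *
B' → ε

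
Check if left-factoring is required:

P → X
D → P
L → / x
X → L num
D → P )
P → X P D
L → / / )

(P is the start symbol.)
Yes, P has productions with common prefix 'X'; D has productions with common prefix 'P'; L has productions with common prefix '/'

Left-factoring is needed when two productions for the same non-terminal
share a common prefix on the right-hand side.

Productions for P:
  P → X
  P → X P D
Productions for D:
  D → P
  D → P )
Productions for L:
  L → / x
  L → / / )

Found common prefix 'X' in productions for P
Found common prefix 'P' in productions for D
Found common prefix '/' in productions for L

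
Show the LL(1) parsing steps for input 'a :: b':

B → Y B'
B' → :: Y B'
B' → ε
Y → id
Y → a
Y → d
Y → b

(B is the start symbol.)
LL(1) parsing maintains a stack (initially the start symbol over $) and the input. At each step: if the stack top is a terminal, match it against the current input token; if it is a non-terminal N, replace it with the RHS of M[N, lookahead] (the unique production whose predict set contains the lookahead).

Stack is shown with the top on the left.

Stack      Input     Action
---------------------------
B $        a :: b $  output B → Y B'
Y B' $     a :: b $  output Y → a
a B' $     a :: b $  match 'a'
B' $       :: b $    output B' → :: Y B'
:: Y B' $  :: b $    match '::'
Y B' $     b $       output Y → b
b B' $     b $       match 'b'
B' $       $         output B' → ε
$          $         accept

The string is accepted.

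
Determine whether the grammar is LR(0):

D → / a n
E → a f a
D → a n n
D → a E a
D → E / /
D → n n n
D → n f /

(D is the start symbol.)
A grammar is LR(0) if no state in the canonical LR(0) collection has:
  - both a shift item (dot before a terminal) and a complete item (shift-reduce conflict), or
  - two or more complete items (reduce-reduce conflict; the accept item [D' → D .] counts as a complete item here).

Augment with D' → D and build the canonical LR(0) collection (I0 = CLOSURE({[D' → . D]}), then GOTO on every symbol after a dot until no new states appear). It has 21 states:
  I0: { [D → . / a n], [D → . E / /], [D → . a E a], [D → . a n n], [D → . n f /], [D → . n n n], [D' → . D], [E → . a f a] }  — shift
  I1: { [D → / . a n] }  — shift
  I2: { [D' → D .] }  — accept
  I3: { [D → E . / /] }  — shift
  I4: { [D → a . E a], [D → a . n n], [E → . a f a], [E → a . f a] }  — shift
  I5: { [D → n . f /], [D → n . n n] }  — shift
  I6: { [D → n f . /] }  — shift
  I7: { [D → n n . n] }  — shift
  I8: { [D → n n n .] }  — reduce
  I9: { [D → n f / .] }  — reduce
  I10: { [D → a E . a] }  — shift
  I11: { [E → a . f a] }  — shift
  I12: { [E → a f . a] }  — shift
  I13: { [D → a n . n] }  — shift
  I14: { [D → a n n .] }  — reduce
  I15: { [E → a f a .] }  — reduce
  I16: { [D → a E a .] }  — reduce
  I17: { [D → E / . /] }  — shift
  I18: { [D → E / / .] }  — reduce
  I19: { [D → / a . n] }  — shift
  I20: { [D → / a n .] }  — reduce

Every state is either a pure shift/goto state or contains exactly one complete item and nothing to shift — no conflicts. The grammar is LR(0).

Answer: Yes, the grammar is LR(0)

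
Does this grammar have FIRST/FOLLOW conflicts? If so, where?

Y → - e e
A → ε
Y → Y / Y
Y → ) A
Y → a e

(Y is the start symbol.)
No FIRST/FOLLOW conflicts.

A FIRST/FOLLOW conflict occurs when a non-terminal N has a nullable alternative N → β (β ⇒* ε) and another alternative N → α with FIRST(α) ∩ FOLLOW(N) ≠ ∅: on such a lookahead the parser cannot decide between expanding α and letting N vanish via β.

Nullable non-terminals: A.
A has a nullable alternative but only one production, so nothing to check.

Y has no nullable alternative, so no FIRST/FOLLOW check is needed there.

No FIRST/FOLLOW conflicts found.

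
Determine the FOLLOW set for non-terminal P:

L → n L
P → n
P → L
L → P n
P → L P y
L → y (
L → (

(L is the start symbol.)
To compute FOLLOW(P), find every occurrence of P on a right-hand side N → α P β: add FIRST(β) \ {ε}, and if β is empty or nullable also add FOLLOW(N). Iterate to a fixed point.

In L → P n: P is followed by n, add FIRST(n) \ {ε} = { 'n' }
In P → L P y: P is followed by y, add FIRST(y) \ {ε} = { 'y' }

Taking the union: FOLLOW(P) = { 'n', 'y' }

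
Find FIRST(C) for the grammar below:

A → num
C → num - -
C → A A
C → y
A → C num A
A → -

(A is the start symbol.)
FIRST sets of the other non-terminals involved (by the same procedure, iterated to a fixed point):
  FIRST(A) = { '-', 'num', 'y' }

From C → num - -:
  - num is a terminal: add 'num' and stop
From C → A A:
  - A is a non-terminal: add FIRST(A) \ {ε} = { '-', 'num', 'y' }
    A is not nullable, so stop
From C → y:
  - y is a terminal: add 'y' and stop

Collecting: FIRST(C) = { '-', 'num', 'y' }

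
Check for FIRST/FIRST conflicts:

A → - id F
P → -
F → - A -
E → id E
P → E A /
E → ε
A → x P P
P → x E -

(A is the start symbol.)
FIRST sets of the non-terminals at (or reachable through a nullable prefix from) the front of some alternative:
  FIRST(E) = { 'id', ε }
  FIRST(A) = { '-', 'x' }

Productions for A:
  A → - id F: FIRST = { '-' }
  A → x P P: FIRST = { 'x' }
Productions for P:
  P → -: FIRST = { '-' }
  P → E A /: FIRST = { '-', 'id', 'x' }
  P → x E -: FIRST = { 'x' }
Productions for E:
  E → id E: FIRST = { 'id' }
  E → ε: FIRST = { ε }
F has only one production, so no FIRST/FIRST conflict is possible there.

Conflict for P: P → - and P → E A /
  Overlap: { '-' }
Conflict for P: P → E A / and P → x E -
  Overlap: { 'x' }

Answer: Yes. P → '-' / P → E A '/' on { '-' }; P → E A '/' / P → x E '-' on { 'x' }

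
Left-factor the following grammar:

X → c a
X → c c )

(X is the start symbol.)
X → c X'
X' → a
X' → c )

Left-factoring transforms A → αβ₁ | αβ₂ into A → αA' and A' → β₁ | β₂
(α is the longest common prefix among the alternatives). Repeat until
no nonterminal has two alternatives with a common prefix.

Round 1: X has alternatives sharing prefix 'c'. Introduce X': X → c X'
  Add: X' → a
  Add: X' → c )

No remaining common prefixes — done.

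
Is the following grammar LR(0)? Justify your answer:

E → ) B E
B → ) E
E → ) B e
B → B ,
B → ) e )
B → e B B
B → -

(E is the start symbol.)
Augment with E' → E and build the canonical LR(0) collection (I0 = CLOSURE({[E' → . E]}), then GOTO on every symbol after a dot until no new states appear). It has 15 states:
  I0: { [E → . ) B E], [E → . ) B e], [E' → . E] }  — shift
  I1: { [B → . ) E], [B → . ) e )], [B → . -], [B → . B ,], [B → . e B B], [E → ) . B E], [E → ) . B e] }  — shift
  I2: { [E' → E .] }  — accept
  I3: { [B → ) . E], [B → ) . e )], [E → . ) B E], [E → . ) B e] }  — shift
  I4: { [B → - .] }  — reduce
  I5: { [B → B . ,], [E → ) B . E], [E → ) B . e], [E → . ) B E], [E → . ) B e] }  — shift
  I6: { [B → . ) E], [B → . ) e )], [B → . -], [B → . B ,], [B → . e B B], [B → e . B B] }  — shift
  I7: { [B → . ) E], [B → . ) e )], [B → . -], [B → . B ,], [B → . e B B], [B → B . ,], [B → e B . B] }  — shift
  I8: { [B → B , .] }  — reduce
  I9: { [B → B . ,], [B → e B B .] }  — shift, reduce
  I10: { [E → ) B E .] }  — reduce
  I11: { [E → ) B e .] }  — reduce
  I12: { [B → ) E .] }  — reduce
  I13: { [B → ) e . )] }  — shift
  I14: { [B → ) e ) .] }  — reduce

Conflict in state I9:
  Shift-reduce conflict between [B → e B B .] and [B → B . ,]
So the grammar is NOT LR(0).

Answer: No. Shift-reduce conflict between [B → e B B .] and [B → B . ,]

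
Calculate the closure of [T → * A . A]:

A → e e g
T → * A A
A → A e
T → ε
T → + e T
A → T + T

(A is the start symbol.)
To compute CLOSURE, for each item [A → α.Bβ] where B is a non-terminal, add [B → .γ] for all productions B → γ; repeat for the newly added items until nothing changes.

Start with: [T → * A . A]
  [T → * A . A] has the dot before A: add [A → . e e g], [A → . A e], [A → . T + T]
  [A → . T + T] has the dot before T: add [T → . * A A], [T → .], [T → . + e T]
No further items can be added.

CLOSURE = { [A → . A e], [A → . T + T], [A → . e e g], [T → * A . A], [T → . * A A], [T → . + e T], [T → .] }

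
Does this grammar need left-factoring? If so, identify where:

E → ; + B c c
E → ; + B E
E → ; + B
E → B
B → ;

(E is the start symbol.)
Yes, E has productions with common prefix '; + B'

Left-factoring is needed when two productions for the same non-terminal
share a common prefix on the right-hand side.

Productions for E:
  E → ; + B c c
  E → ; + B E
  E → ; + B
  E → B

Found common prefix '; + B' in productions for E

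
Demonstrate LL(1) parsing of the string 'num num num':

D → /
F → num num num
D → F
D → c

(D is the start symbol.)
Stack is shown with the top on the left.

Stack          Input          Action
------------------------------------
D $            num num num $  output D → F
F $            num num num $  output F → num num num
num num num $  num num num $  match 'num'
num num $      num num $      match 'num'
num $          num $          match 'num'
$              $              accept

The string is accepted.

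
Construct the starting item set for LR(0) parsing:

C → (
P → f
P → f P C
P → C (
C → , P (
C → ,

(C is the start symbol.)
{ [C → . (], [C → . , P (], [C → . ,], [C' → . C] }

First, augment the grammar with C' → C
I₀ = CLOSURE({ [C' → . C] }):
  [C' → . C] has the dot before C: add [C → . (], [C → . , P (], [C → . ,]
No further items can be added.

I₀ = { [C → . (], [C → . , P (], [C → . ,], [C' → . C] }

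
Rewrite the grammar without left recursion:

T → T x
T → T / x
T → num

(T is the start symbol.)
T → num T'
T' → x T'
T' → / x T'
T' → ε

T is directly left-recursive. The standard transformation for
  A → A α₁ | ... | A α_m | β₁ | ... | β_n
is
  A  → β₁ A' | ... | β_n A'
  A' → α₁ A' | ... | α_m A' | ε

T → num becomes T → num T'
T → T x becomes T' → x T'
T → T / x becomes T' → / x T'
Add T' → ε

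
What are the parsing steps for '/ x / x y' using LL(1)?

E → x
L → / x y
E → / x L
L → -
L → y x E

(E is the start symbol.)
Stack is shown with the top on the left.

Stack    Input        Action
----------------------------
E $      / x / x y $  output E → / x L
/ x L $  / x / x y $  match '/'
x L $    x / x y $    match 'x'
L $      / x y $      output L → / x y
/ x y $  / x y $      match '/'
x y $    x y $        match 'x'
y $      y $          match 'y'
$        $            accept

The string is accepted.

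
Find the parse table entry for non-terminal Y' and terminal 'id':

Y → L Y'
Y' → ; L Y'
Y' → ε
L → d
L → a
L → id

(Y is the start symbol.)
To find M[Y', 'id'], we find productions for Y' where 'id' is in the predict set (PREDICT(N → α) = (FIRST(α) \ {ε}) ∪ (FOLLOW(N) if α ⇒* ε)).

Relevant sets:
  FOLLOW(Y') = { $ }

Y' → ; L Y': PREDICT = { ';' }
Y' → ε: PREDICT = { $ }

M[Y', 'id'] is empty (no production applies)

Answer: Empty (error entry)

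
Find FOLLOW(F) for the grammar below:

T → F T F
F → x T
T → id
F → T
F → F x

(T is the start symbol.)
To compute FOLLOW(F), find every occurrence of F on a right-hand side N → α F β: add FIRST(β) \ {ε}, and if β is empty or nullable also add FOLLOW(N). Iterate to a fixed point.

In T → F T F: F is followed by T F, add FIRST(T F) \ {ε} = { 'id', 'x' }
In T → F T F: F is at the end, add FOLLOW(T)
In F → F x: F is followed by x, add FIRST(x) \ {ε} = { 'x' }

The FOLLOW sets referred to above (computed the same way, to a fixed point):
  FOLLOW(T) = { $, 'id', 'x' }

Taking the union: FOLLOW(F) = { $, 'id', 'x' }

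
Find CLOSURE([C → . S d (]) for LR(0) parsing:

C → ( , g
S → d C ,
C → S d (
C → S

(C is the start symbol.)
{ [C → . S d (], [S → . d C ,] }

Start with: [C → . S d (]
  [C → . S d (] has the dot before S: add [S → . d C ,]
No further items can be added.

CLOSURE = { [C → . S d (], [S → . d C ,] }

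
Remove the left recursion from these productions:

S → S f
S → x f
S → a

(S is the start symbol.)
S is directly left-recursive. The standard transformation for
  A → A α₁ | ... | A α_m | β₁ | ... | β_n
is
  A  → β₁ A' | ... | β_n A'
  A' → α₁ A' | ... | α_m A' | ε

S → x f becomes S → x f S'
S → a becomes S → a S'
S → S f becomes S' → f S'
Add S' → ε

Resulting grammar:
S → x f S'
S → a S'
S' → f S'
S' → ε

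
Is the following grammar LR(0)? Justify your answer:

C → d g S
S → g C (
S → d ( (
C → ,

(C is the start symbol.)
A grammar is LR(0) if no state in the canonical LR(0) collection has:
  - both a shift item (dot before a terminal) and a complete item (shift-reduce conflict), or
  - two or more complete items (reduce-reduce conflict; the accept item [C' → C .] counts as a complete item here).

Augment with C' → C and build the canonical LR(0) collection (I0 = CLOSURE({[C' → . C]}), then GOTO on every symbol after a dot until no new states appear). It has 12 states:
  I0: { [C → . ,], [C → . d g S], [C' → . C] }  — shift
  I1: { [C → , .] }  — reduce
  I2: { [C' → C .] }  — accept
  I3: { [C → d . g S] }  — shift
  I4: { [C → d g . S], [S → . d ( (], [S → . g C (] }  — shift
  I5: { [C → d g S .] }  — reduce
  I6: { [S → d . ( (] }  — shift
  I7: { [C → . ,], [C → . d g S], [S → g . C (] }  — shift
  I8: { [S → g C . (] }  — shift
  I9: { [S → g C ( .] }  — reduce
  I10: { [S → d ( . (] }  — shift
  I11: { [S → d ( ( .] }  — reduce

Every state is either a pure shift/goto state or contains exactly one complete item and nothing to shift — no conflicts. The grammar is LR(0).

Answer: Yes, the grammar is LR(0)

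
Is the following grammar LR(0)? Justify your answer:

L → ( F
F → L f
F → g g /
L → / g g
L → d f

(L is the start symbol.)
A grammar is LR(0) if no state in the canonical LR(0) collection has:
  - both a shift item (dot before a terminal) and a complete item (shift-reduce conflict), or
  - two or more complete items (reduce-reduce conflict; the accept item [L' → L .] counts as a complete item here).

Augment with L' → L and build the canonical LR(0) collection (I0 = CLOSURE({[L' → . L]}), then GOTO on every symbol after a dot until no new states appear). It has 14 states:
  I0: { [L → . ( F], [L → . / g g], [L → . d f], [L' → . L] }  — shift
  I1: { [F → . L f], [F → . g g /], [L → ( . F], [L → . ( F], [L → . / g g], [L → . d f] }  — shift
  I2: { [L → / . g g] }  — shift
  I3: { [L' → L .] }  — accept
  I4: { [L → d . f] }  — shift
  I5: { [L → d f .] }  — reduce
  I6: { [L → / g . g] }  — shift
  I7: { [L → / g g .] }  — reduce
  I8: { [L → ( F .] }  — reduce
  I9: { [F → L . f] }  — shift
  I10: { [F → g . g /] }  — shift
  I11: { [F → g g . /] }  — shift
  I12: { [F → g g / .] }  — reduce
  I13: { [F → L f .] }  — reduce

Every state is either a pure shift/goto state or contains exactly one complete item and nothing to shift — no conflicts. The grammar is LR(0).

Answer: Yes, the grammar is LR(0)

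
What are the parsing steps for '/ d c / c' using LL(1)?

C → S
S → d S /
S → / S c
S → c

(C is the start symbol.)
Stack is shown with the top on the left.

Stack      Input        Action
------------------------------
C $        / d c / c $  output C → S
S $        / d c / c $  output S → / S c
/ S c $    / d c / c $  match '/'
S c $      d c / c $    output S → d S /
d S / c $  d c / c $    match 'd'
S / c $    c / c $      output S → c
c / c $    c / c $      match 'c'
/ c $      / c $        match '/'
c $        c $          match 'c'
$          $            accept

The string is accepted.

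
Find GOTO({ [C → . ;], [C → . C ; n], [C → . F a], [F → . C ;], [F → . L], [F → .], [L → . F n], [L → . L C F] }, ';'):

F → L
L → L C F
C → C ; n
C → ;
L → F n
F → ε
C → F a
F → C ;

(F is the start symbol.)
{ [C → ; .] }

GOTO(I, ';') = CLOSURE({ [A → αX.β] : [A → α.Xβ] ∈ I, X = ';' })

Items with dot before ';', with the dot advanced:
  [C → . ;] → [C → ; .]
Closure adds nothing (no advanced item has the dot before a non-terminal).

GOTO = { [C → ; .] }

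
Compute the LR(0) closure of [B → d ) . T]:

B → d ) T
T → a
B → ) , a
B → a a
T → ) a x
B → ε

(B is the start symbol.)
{ [B → d ) . T], [T → . ) a x], [T → . a] }

To compute CLOSURE, for each item [A → α.Bβ] where B is a non-terminal, add [B → .γ] for all productions B → γ; repeat for the newly added items until nothing changes.

Start with: [B → d ) . T]
  [B → d ) . T] has the dot before T: add [T → . a], [T → . ) a x]
No further items can be added.

CLOSURE = { [B → d ) . T], [T → . ) a x], [T → . a] }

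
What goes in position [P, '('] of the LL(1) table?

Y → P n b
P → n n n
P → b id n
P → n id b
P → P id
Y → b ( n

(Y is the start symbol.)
Empty (error entry)

To find M[P, '('], we find productions for P where '(' is in the predict set (PREDICT(N → α) = (FIRST(α) \ {ε}) ∪ (FOLLOW(N) if α ⇒* ε)).

Relevant sets:
  FIRST(P) = { 'b', 'n' }

P → n n n: PREDICT = { 'n' }
P → b id n: PREDICT = { 'b' }
P → n id b: PREDICT = { 'n' }
P → P id: PREDICT = { 'b', 'n' }

M[P, '('] is empty (no production applies)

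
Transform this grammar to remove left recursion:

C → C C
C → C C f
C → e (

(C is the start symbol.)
C is directly left-recursive. The standard transformation for
  A → A α₁ | ... | A α_m | β₁ | ... | β_n
is
  A  → β₁ A' | ... | β_n A'
  A' → α₁ A' | ... | α_m A' | ε

C → e ( becomes C → e ( C'
C → C C becomes C' → C C'
C → C C f becomes C' → C f C'
Add C' → ε

Resulting grammar:
C → e ( C'
C' → C C'
C' → C f C'
C' → ε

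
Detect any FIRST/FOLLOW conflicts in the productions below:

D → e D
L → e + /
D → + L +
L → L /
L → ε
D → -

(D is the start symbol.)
Yes. L → L '/' with FOLLOW(L) on { '/' }

Nullable non-terminals: L.
FIRST sets used below: FIRST(L) = { '/', 'e', ε }

L: nullable alternative(s) L → ε; FOLLOW(L) = { '+', '/' }
  L → e + /: FIRST \ {ε} = { 'e' } — disjoint from FOLLOW(L)
  L → L /: FIRST \ {ε} = { '/', 'e' } — overlaps FOLLOW(L) on { '/' }: CONFLICT
  L → ε: FIRST \ {ε} = { } — this is the only nullable alternative, skip

D has no nullable alternative, so no FIRST/FOLLOW check is needed there.

So the grammar has 1 FIRST/FOLLOW conflict (marked CONFLICT above).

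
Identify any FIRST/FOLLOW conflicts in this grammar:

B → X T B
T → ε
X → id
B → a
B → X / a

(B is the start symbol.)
A FIRST/FOLLOW conflict occurs when a non-terminal N has a nullable alternative N → β (β ⇒* ε) and another alternative N → α with FIRST(α) ∩ FOLLOW(N) ≠ ∅: on such a lookahead the parser cannot decide between expanding α and letting N vanish via β.

Nullable non-terminals: T.
T has a nullable alternative but only one production, so nothing to check.

B, X have no nullable alternative, so no FIRST/FOLLOW check is needed there.

No FIRST/FOLLOW conflicts found.

Answer: No FIRST/FOLLOW conflicts.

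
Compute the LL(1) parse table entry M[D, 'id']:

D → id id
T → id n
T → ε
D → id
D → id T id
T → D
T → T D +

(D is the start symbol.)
D → id id, D → id, D → id T id

To find M[D, 'id'], we find productions for D where 'id' is in the predict set (PREDICT(N → α) = (FIRST(α) \ {ε}) ∪ (FOLLOW(N) if α ⇒* ε)).

D → id id: PREDICT = { 'id' }
  'id' is in predict set, so this production goes in M[D, 'id']
D → id: PREDICT = { 'id' }
  'id' is in predict set, so this production goes in M[D, 'id']
D → id T id: PREDICT = { 'id' }
  'id' is in predict set, so this production goes in M[D, 'id']

M[D, 'id'] = D → id id, D → id, D → id T id  (a multiply-defined cell — the grammar is not LL(1))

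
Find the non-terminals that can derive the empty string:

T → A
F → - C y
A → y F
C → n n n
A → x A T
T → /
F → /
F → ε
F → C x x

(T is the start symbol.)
ε-productions: F → ε
So F is immediately nullable.
No further non-terminal can be added: every production for the remaining non-terminals contains a terminal or a non-nullable non-terminal.
Nullable = { 'F' }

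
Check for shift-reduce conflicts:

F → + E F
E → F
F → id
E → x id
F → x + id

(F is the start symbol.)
A shift-reduce conflict occurs when an LR(0) state has both:
  - a complete (reduce) item [A → α .] (dot at the end), and
  - a shift item [B → β . c γ] (dot before a terminal).

Augment with F' → F and build the canonical LR(0) collection (I0 = CLOSURE({[F' → . F]}), then GOTO on every symbol after a dot until no new states appear). It has 12 states:
  I0: { [F → . + E F], [F → . id], [F → . x + id], [F' → . F] }  — shift
  I1: { [E → . F], [E → . x id], [F → + . E F], [F → . + E F], [F → . id], [F → . x + id] }  — shift
  I2: { [F' → F .] }  — accept
  I3: { [F → id .] }  — reduce
  I4: { [F → x . + id] }  — shift
  I5: { [F → x + . id] }  — shift
  I6: { [F → x + id .] }  — reduce
  I7: { [F → + E . F], [F → . + E F], [F → . id], [F → . x + id] }  — shift
  I8: { [E → F .] }  — reduce
  I9: { [E → x . id], [F → x . + id] }  — shift
  I10: { [E → x id .] }  — reduce
  I11: { [F → + E F .] }  — reduce

No state contains both a complete item and a shift item.

Answer: No shift-reduce conflicts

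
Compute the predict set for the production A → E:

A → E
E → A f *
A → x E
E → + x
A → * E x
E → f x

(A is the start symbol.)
{ '*', '+', 'f', 'x' }

PREDICT(A → E) = (FIRST(RHS) \ {ε}) ∪ (FOLLOW(A) if ε ∈ FIRST(RHS), i.e. RHS ⇒* ε)
FIRST(E) = { '*', '+', 'f', 'x' }
FIRST(E) = { '*', '+', 'f', 'x' }
ε ∉ FIRST(E), so FOLLOW(A) is not added.
PREDICT(A → E) = { '*', '+', 'f', 'x' }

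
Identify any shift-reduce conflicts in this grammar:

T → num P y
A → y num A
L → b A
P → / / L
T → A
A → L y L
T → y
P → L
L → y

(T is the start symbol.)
Yes — I6: [L → y .] vs [A → y . num A]; I9: [L → y .] vs [A → y . num A]

Augment with T' → T and build the canonical LR(0) collection (I0 = CLOSURE({[T' → . T]}), then GOTO on every symbol after a dot until no new states appear). It has 20 states:
  I0: { [A → . L y L], [A → . y num A], [L → . b A], [L → . y], [T → . A], [T → . num P y], [T → . y], [T' → . T] }  — shift
  I1: { [T → A .] }  — reduce
  I2: { [A → L . y L] }  — shift
  I3: { [T' → T .] }  — accept
  I4: { [A → . L y L], [A → . y num A], [L → . b A], [L → . y], [L → b . A] }  — shift
  I5: { [L → . b A], [L → . y], [P → . / / L], [P → . L], [T → num . P y] }  — shift
  I6: { [A → y . num A], [L → y .], [T → y .] }  — shift, 2 reduces
  I7: { [A → . L y L], [A → . y num A], [A → y num . A], [L → . b A], [L → . y] }  — shift
  I8: { [A → y num A .] }  — reduce
  I9: { [A → y . num A], [L → y .] }  — shift, reduce
  I10: { [P → / . / L] }  — shift
  I11: { [P → L .] }  — reduce
  I12: { [T → num P . y] }  — shift
  I13: { [L → y .] }  — reduce
  I14: { [T → num P y .] }  — reduce
  I15: { [L → . b A], [L → . y], [P → / / . L] }  — shift
  I16: { [P → / / L .] }  — reduce
  I17: { [L → b A .] }  — reduce
  I18: { [A → L y . L], [L → . b A], [L → . y] }  — shift
  I19: { [A → L y L .] }  — reduce

I6 contains reduce items [L → y .], [T → y .] and shift item [A → y . num A] — shift-reduce conflict.
I9 contains reduce item [L → y .] and shift item [A → y . num A] — shift-reduce conflict.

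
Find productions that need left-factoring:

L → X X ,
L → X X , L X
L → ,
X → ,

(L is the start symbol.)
Yes, L has productions with common prefix 'X X ,'

Left-factoring is needed when two productions for the same non-terminal
share a common prefix on the right-hand side.

Productions for L:
  L → X X ,
  L → X X , L X
  L → ,

Found common prefix 'X X ,' in productions for L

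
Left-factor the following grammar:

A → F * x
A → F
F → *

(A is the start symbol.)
A → F A'
A' → * x
A' → ε
F → *

Left-factoring transforms A → αβ₁ | αβ₂ into A → αA' and A' → β₁ | β₂
(α is the longest common prefix among the alternatives). Repeat until
no nonterminal has two alternatives with a common prefix.

Round 1: A has alternatives sharing prefix 'F'. Introduce A': A → F A'
  Add: A' → * x
  Add: A' → ε

No remaining common prefixes — done.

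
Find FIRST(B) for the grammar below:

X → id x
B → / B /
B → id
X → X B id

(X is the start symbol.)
To compute FIRST(B), examine every production with B on the left-hand side, reading each right-hand side left to right until a non-nullable symbol is reached.

From B → / B /:
  - '/' is a terminal: add '/' and stop
From B → id:
  - id is a terminal: add 'id' and stop

Collecting: FIRST(B) = { '/', 'id' }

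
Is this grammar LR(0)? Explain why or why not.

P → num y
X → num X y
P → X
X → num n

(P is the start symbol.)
A grammar is LR(0) if no state in the canonical LR(0) collection has:
  - both a shift item (dot before a terminal) and a complete item (shift-reduce conflict), or
  - two or more complete items (reduce-reduce conflict; the accept item [P' → P .] counts as a complete item here).

Augment with P' → P and build the canonical LR(0) collection (I0 = CLOSURE({[P' → . P]}), then GOTO on every symbol after a dot until no new states appear). It has 9 states:
  I0: { [P → . X], [P → . num y], [P' → . P], [X → . num X y], [X → . num n] }  — shift
  I1: { [P' → P .] }  — accept
  I2: { [P → X .] }  — reduce
  I3: { [P → num . y], [X → . num X y], [X → . num n], [X → num . X y], [X → num . n] }  — shift
  I4: { [X → num X . y] }  — shift
  I5: { [X → num n .] }  — reduce
  I6: { [X → . num X y], [X → . num n], [X → num . X y], [X → num . n] }  — shift
  I7: { [P → num y .] }  — reduce
  I8: { [X → num X y .] }  — reduce

Every state is either a pure shift/goto state or contains exactly one complete item and nothing to shift — no conflicts. The grammar is LR(0).

Answer: Yes, the grammar is LR(0)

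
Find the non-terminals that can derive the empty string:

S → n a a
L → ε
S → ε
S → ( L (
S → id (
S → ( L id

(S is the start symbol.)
{ 'L', 'S' }

A non-terminal is nullable if it can derive ε (the empty string): either it has an ε-production, or it has a production whose right-hand side consists entirely of nullable non-terminals.

ε-productions: L → ε, S → ε
So L, S are immediately nullable.
Every non-terminal is now nullable.
Nullable = { 'L', 'S' }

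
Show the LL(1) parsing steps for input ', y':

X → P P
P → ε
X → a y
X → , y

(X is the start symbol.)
LL(1) parsing maintains a stack (initially the start symbol over $) and the input. At each step: if the stack top is a terminal, match it against the current input token; if it is a non-terminal N, replace it with the RHS of M[N, lookahead] (the unique production whose predict set contains the lookahead).

Stack is shown with the top on the left.

Stack  Input  Action
--------------------
X $    , y $  output X → , y
, y $  , y $  match ','
y $    y $    match 'y'
$      $      accept

The string is accepted.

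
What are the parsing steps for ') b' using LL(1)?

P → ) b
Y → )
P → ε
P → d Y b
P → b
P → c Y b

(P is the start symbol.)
Stack is shown with the top on the left.

Stack  Input  Action
--------------------
P $    ) b $  output P → ) b
) b $  ) b $  match ')'
b $    b $    match 'b'
$      $      accept

The string is accepted.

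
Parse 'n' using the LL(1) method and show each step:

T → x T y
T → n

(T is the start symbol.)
Stack is shown with the top on the left.

Stack  Input  Action
--------------------
T $    n $    output T → n
n $    n $    match 'n'
$      $      accept

The string is accepted.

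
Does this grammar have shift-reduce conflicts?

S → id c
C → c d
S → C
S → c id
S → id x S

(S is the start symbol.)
Augment with S' → S and build the canonical LR(0) collection (I0 = CLOSURE({[S' → . S]}), then GOTO on every symbol after a dot until no new states appear). It has 10 states:
  I0: { [C → . c d], [S → . C], [S → . c id], [S → . id c], [S → . id x S], [S' → . S] }  — shift
  I1: { [S → C .] }  — reduce
  I2: { [S' → S .] }  — accept
  I3: { [C → c . d], [S → c . id] }  — shift
  I4: { [S → id . c], [S → id . x S] }  — shift
  I5: { [S → id c .] }  — reduce
  I6: { [C → . c d], [S → . C], [S → . c id], [S → . id c], [S → . id x S], [S → id x . S] }  — shift
  I7: { [S → id x S .] }  — reduce
  I8: { [C → c d .] }  — reduce
  I9: { [S → c id .] }  — reduce

No state contains both a complete item and a shift item.

Answer: No shift-reduce conflicts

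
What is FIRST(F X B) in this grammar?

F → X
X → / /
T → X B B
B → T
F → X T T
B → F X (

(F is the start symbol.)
{ '/' }

FIRST sets of the non-terminals involved (from the grammar, by fixed-point iteration):
  FIRST(F) = { '/' }

To compute FIRST(F X B), process the symbols left to right:
Symbol F is a non-terminal. Add FIRST(F) \ {ε} = { '/' }
F is not nullable (ε ∉ FIRST(F)), so stop here.
FIRST(F X B) = { '/' }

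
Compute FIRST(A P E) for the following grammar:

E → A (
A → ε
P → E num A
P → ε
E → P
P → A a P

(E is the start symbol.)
{ '(', 'a', 'num', ε }

FIRST sets of the non-terminals involved (from the grammar, by fixed-point iteration):
  FIRST(A) = { ε }
  FIRST(P) = { '(', 'a', 'num', ε }
  FIRST(E) = { '(', 'a', 'num', ε }

To compute FIRST(A P E), process the symbols left to right:
Symbol A is a non-terminal. Add FIRST(A) \ {ε} = { }
A is nullable (ε ∈ FIRST(A)), continue to the next symbol.
Symbol P is a non-terminal. Add FIRST(P) \ {ε} = { '(', 'a', 'num' }
P is nullable (ε ∈ FIRST(P)), continue to the next symbol.
Symbol E is a non-terminal. Add FIRST(E) \ {ε} = { '(', 'a', 'num' }
E is nullable (ε ∈ FIRST(E)), continue to the next symbol.
All symbols are nullable, so ε is in the result.
FIRST(A P E) = { '(', 'a', 'num', ε }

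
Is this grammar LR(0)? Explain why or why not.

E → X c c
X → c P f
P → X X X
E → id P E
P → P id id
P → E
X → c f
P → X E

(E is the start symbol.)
Augment with E' → E and build the canonical LR(0) collection (I0 = CLOSURE({[E' → . E]}), then GOTO on every symbol after a dot until no new states appear). It has 23 states:
  I0: { [E → . X c c], [E → . id P E], [E' → . E], [X → . c P f], [X → . c f] }  — shift
  I1: { [E' → E .] }  — accept
  I2: { [E → X . c c] }  — shift
  I3: { [E → . X c c], [E → . id P E], [P → . E], [P → . P id id], [P → . X E], [P → . X X X], [X → . c P f], [X → . c f], [X → c . P f], [X → c . f] }  — shift
  I4: { [E → . X c c], [E → . id P E], [E → id . P E], [P → . E], [P → . P id id], [P → . X E], [P → . X X X], [X → . c P f], [X → . c f] }  — shift
  I5: { [P → E .] }  — reduce
  I6: { [E → . X c c], [E → . id P E], [E → id P . E], [P → P . id id], [X → . c P f], [X → . c f] }  — shift
  I7: { [E → . X c c], [E → . id P E], [E → X . c c], [P → X . E], [P → X . X X], [X → . c P f], [X → . c f] }  — shift
  I8: { [P → X E .] }  — reduce
  I9: { [E → X . c c], [P → X X . X], [X → . c P f], [X → . c f] }  — shift
  I10: { [E → . X c c], [E → . id P E], [E → X c . c], [P → . E], [P → . P id id], [P → . X E], [P → . X X X], [X → . c P f], [X → . c f], [X → c . P f], [X → c . f] }  — shift
  I11: { [P → P . id id], [X → c P . f] }  — shift
  I12: { [E → . X c c], [E → . id P E], [E → X c c .], [P → . E], [P → . P id id], [P → . X E], [P → . X X X], [X → . c P f], [X → . c f], [X → c . P f], [X → c . f] }  — shift, reduce
  I13: { [X → c f .] }  — reduce
  I14: { [X → c P f .] }  — reduce
  I15: { [P → P id . id] }  — shift
  I16: { [P → P id id .] }  — reduce
  I17: { [P → X X X .] }  — reduce
  I18: { [E → id P E .] }  — reduce
  I19: { [E → . X c c], [E → . id P E], [E → id . P E], [P → . E], [P → . P id id], [P → . X E], [P → . X X X], [P → P id . id], [X → . c P f], [X → . c f] }  — shift
  I20: { [E → . X c c], [E → . id P E], [E → id . P E], [P → . E], [P → . P id id], [P → . X E], [P → . X X X], [P → P id id .], [X → . c P f], [X → . c f] }  — shift, reduce
  I21: { [E → X c . c] }  — shift
  I22: { [E → X c c .] }  — reduce

Conflict in state I12:
  Shift-reduce conflict between [E → X c c .] and [E → . id P E]
So the grammar is NOT LR(0).

Answer: No. Shift-reduce conflict between [E → X c c .] and [E → . id P E]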